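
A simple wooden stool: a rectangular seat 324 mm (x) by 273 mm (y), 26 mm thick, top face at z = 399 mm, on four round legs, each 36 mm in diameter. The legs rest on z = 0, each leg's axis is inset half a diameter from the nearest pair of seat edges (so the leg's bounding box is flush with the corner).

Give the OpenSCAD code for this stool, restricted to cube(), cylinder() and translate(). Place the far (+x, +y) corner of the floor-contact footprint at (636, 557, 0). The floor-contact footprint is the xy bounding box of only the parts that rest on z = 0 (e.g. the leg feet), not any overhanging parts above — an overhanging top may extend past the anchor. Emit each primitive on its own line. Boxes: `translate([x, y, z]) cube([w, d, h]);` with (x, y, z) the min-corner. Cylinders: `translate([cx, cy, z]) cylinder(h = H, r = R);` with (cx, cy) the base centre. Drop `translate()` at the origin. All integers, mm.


// leg_h = 399 - 26 = 373
translate([312, 284, 373]) cube([324, 273, 26]);
translate([330, 302, 0]) cylinder(h = 373, r = 18);
translate([618, 302, 0]) cylinder(h = 373, r = 18);
translate([330, 539, 0]) cylinder(h = 373, r = 18);
translate([618, 539, 0]) cylinder(h = 373, r = 18);


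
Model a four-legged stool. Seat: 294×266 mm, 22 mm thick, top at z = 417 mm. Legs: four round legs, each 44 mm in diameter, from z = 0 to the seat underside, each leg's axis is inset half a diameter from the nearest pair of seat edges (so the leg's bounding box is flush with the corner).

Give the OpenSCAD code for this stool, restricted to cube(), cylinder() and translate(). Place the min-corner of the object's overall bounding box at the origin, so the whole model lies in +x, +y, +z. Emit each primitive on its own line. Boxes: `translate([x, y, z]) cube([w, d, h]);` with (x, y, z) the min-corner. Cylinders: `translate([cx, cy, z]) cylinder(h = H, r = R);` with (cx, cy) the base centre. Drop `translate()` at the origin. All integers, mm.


// leg_h = 417 - 22 = 395
translate([0, 0, 395]) cube([294, 266, 22]);
translate([22, 22, 0]) cylinder(h = 395, r = 22);
translate([272, 22, 0]) cylinder(h = 395, r = 22);
translate([22, 244, 0]) cylinder(h = 395, r = 22);
translate([272, 244, 0]) cylinder(h = 395, r = 22);


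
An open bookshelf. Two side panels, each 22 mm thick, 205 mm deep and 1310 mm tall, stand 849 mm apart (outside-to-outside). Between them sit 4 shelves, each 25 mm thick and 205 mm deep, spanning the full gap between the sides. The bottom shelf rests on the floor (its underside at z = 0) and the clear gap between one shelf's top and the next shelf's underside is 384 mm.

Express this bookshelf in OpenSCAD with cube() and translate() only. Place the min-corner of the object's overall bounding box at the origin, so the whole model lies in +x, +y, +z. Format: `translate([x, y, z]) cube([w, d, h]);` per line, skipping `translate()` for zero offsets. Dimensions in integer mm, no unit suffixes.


cube([22, 205, 1310]);
translate([827, 0, 0]) cube([22, 205, 1310]);
translate([22, 0, 0]) cube([805, 205, 25]);
translate([22, 0, 409]) cube([805, 205, 25]);
translate([22, 0, 818]) cube([805, 205, 25]);
translate([22, 0, 1227]) cube([805, 205, 25]);


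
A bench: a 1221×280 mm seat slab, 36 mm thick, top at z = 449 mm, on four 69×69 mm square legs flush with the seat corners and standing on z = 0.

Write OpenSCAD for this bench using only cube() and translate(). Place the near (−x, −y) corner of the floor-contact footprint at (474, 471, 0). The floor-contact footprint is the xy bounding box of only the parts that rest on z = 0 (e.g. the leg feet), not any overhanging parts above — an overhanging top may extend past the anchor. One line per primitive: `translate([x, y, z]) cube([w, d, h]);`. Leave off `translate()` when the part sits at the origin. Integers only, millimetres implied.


// leg_h = 449 − 36 = 413
translate([474, 471, 413]) cube([1221, 280, 36]);
translate([474, 471, 0]) cube([69, 69, 413]);
translate([474, 682, 0]) cube([69, 69, 413]);
translate([1626, 471, 0]) cube([69, 69, 413]);
translate([1626, 682, 0]) cube([69, 69, 413]);


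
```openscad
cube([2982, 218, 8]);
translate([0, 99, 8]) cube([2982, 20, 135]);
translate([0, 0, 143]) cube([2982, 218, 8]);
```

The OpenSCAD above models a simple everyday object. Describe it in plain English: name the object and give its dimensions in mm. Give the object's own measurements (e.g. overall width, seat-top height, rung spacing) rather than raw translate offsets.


An I-beam lying along x, 2982 mm long. Overall section height 151 mm. Two flanges 218 mm wide (y) and 8 mm thick, one on the floor and one at the top; a web 20 mm thick runs between them, centred on the flange width.


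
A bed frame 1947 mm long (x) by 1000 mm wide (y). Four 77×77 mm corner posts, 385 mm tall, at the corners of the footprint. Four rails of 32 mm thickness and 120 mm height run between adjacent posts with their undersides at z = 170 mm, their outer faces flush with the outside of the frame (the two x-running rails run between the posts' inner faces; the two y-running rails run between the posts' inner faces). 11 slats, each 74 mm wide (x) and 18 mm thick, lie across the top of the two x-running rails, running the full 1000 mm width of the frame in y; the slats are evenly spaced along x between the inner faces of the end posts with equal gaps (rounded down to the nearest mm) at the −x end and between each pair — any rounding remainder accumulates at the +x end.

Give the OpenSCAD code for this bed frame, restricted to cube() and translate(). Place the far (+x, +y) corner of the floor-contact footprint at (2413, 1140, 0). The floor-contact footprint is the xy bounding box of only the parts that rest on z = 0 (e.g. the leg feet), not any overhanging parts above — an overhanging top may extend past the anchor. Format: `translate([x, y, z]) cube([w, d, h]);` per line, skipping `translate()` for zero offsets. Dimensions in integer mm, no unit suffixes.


translate([466, 140, 0]) cube([77, 77, 385]);
translate([466, 1063, 0]) cube([77, 77, 385]);
translate([2336, 140, 0]) cube([77, 77, 385]);
translate([2336, 1063, 0]) cube([77, 77, 385]);
translate([543, 140, 170]) cube([1793, 32, 120]);
translate([543, 1108, 170]) cube([1793, 32, 120]);
translate([466, 217, 170]) cube([32, 846, 120]);
translate([2381, 217, 170]) cube([32, 846, 120]);
translate([624, 140, 290]) cube([74, 1000, 18]);
translate([779, 140, 290]) cube([74, 1000, 18]);
translate([934, 140, 290]) cube([74, 1000, 18]);
translate([1089, 140, 290]) cube([74, 1000, 18]);
translate([1244, 140, 290]) cube([74, 1000, 18]);
translate([1399, 140, 290]) cube([74, 1000, 18]);
translate([1554, 140, 290]) cube([74, 1000, 18]);
translate([1709, 140, 290]) cube([74, 1000, 18]);
translate([1864, 140, 290]) cube([74, 1000, 18]);
translate([2019, 140, 290]) cube([74, 1000, 18]);
translate([2174, 140, 290]) cube([74, 1000, 18]);


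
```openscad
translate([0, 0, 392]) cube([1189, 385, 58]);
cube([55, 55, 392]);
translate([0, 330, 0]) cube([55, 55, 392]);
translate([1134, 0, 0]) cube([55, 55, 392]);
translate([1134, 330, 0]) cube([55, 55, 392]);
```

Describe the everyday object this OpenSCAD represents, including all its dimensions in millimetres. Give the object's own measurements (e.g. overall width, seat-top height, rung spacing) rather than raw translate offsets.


A long wooden bench with a 1189 mm (x) × 385 mm (y) seat, 58 mm thick, its top surface 450 mm above the floor. Four 55 mm square legs at the seat corners, flush with the edges, run from z = 0 to the seat underside.


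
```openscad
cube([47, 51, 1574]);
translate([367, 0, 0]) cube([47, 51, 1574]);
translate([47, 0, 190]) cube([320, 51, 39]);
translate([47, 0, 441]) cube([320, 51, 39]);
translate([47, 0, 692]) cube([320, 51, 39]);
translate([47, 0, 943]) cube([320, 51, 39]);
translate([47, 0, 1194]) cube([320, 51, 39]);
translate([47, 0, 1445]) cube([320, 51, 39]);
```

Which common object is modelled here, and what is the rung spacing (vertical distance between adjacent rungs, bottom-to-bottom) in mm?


A ladder. The rung spacing is 251 mm.

Two tall 47×51 posts with 6 short bars between them — a ladder. Adjacent rungs sit at z = 190 and z = 441, so the spacing is 441 − 190 = 251 mm.


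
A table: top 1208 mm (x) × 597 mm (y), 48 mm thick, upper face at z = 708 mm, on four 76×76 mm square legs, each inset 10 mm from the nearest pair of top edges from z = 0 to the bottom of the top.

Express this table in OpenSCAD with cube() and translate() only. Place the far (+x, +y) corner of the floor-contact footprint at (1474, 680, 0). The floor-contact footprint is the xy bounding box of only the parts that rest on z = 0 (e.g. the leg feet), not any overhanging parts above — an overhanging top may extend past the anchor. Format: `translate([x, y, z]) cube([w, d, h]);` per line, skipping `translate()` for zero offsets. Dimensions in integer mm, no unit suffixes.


translate([276, 93, 660]) cube([1208, 597, 48]);
translate([286, 103, 0]) cube([76, 76, 660]);
translate([1398, 103, 0]) cube([76, 76, 660]);
translate([286, 604, 0]) cube([76, 76, 660]);
translate([1398, 604, 0]) cube([76, 76, 660]);


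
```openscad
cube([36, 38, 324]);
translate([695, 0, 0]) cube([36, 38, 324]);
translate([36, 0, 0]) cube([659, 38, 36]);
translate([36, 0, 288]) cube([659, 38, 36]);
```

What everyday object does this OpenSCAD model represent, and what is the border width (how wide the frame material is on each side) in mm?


A picture frame. The border width is 36 mm.

Four thin pieces enclosing a rectangular opening — a picture frame. The two full-height stiles are 324 mm tall; the top rail sits at z = 288 and is 36 mm tall, so the border above the opening is 324 − 288 = 36 mm, matching the stile x-width.


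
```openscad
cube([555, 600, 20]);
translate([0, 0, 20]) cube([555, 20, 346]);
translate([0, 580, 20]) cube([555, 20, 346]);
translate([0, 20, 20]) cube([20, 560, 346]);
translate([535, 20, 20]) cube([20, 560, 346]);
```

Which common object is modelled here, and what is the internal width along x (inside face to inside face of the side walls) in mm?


An open box. The internal width is 515 mm.

A 555×600 base slab with four walls standing on it — an open box. The base is 555 mm wide and the walls are 20 mm thick, so the internal width is 555 − 2 × 20 = 515 mm.


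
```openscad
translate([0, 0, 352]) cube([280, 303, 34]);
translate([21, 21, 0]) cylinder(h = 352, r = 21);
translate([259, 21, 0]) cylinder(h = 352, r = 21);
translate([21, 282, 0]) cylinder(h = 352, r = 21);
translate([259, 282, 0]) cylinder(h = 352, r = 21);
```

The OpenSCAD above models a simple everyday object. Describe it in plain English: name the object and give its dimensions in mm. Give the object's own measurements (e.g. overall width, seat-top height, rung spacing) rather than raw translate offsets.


A simple wooden stool: a rectangular seat 280 mm (x) by 303 mm (y), 34 mm thick, top face at z = 386 mm, on four round legs, each 42 mm in diameter. The legs rest on z = 0, each leg's axis is inset half a diameter from the nearest pair of seat edges (so the leg's bounding box is flush with the corner).


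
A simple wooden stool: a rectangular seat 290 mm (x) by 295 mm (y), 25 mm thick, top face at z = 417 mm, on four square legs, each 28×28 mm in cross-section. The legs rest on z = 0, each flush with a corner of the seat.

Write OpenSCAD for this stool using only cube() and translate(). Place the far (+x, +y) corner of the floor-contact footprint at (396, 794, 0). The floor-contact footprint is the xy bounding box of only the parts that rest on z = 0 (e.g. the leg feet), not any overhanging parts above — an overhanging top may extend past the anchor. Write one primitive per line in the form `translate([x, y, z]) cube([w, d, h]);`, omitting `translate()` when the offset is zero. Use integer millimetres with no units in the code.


// leg_h = 417 - 25 = 392
translate([106, 499, 392]) cube([290, 295, 25]);
translate([106, 499, 0]) cube([28, 28, 392]);
translate([368, 499, 0]) cube([28, 28, 392]);
translate([106, 766, 0]) cube([28, 28, 392]);
translate([368, 766, 0]) cube([28, 28, 392]);


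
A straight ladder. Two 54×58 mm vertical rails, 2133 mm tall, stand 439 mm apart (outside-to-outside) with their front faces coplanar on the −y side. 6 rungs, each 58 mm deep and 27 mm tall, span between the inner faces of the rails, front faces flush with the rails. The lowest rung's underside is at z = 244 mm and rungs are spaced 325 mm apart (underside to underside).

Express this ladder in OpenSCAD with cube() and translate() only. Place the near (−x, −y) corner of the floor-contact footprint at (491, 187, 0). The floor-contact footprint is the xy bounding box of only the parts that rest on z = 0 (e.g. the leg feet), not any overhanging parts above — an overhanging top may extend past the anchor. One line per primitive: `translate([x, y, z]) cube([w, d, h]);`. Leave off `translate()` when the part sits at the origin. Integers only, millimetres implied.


translate([491, 187, 0]) cube([54, 58, 2133]);
translate([876, 187, 0]) cube([54, 58, 2133]);
translate([545, 187, 244]) cube([331, 58, 27]);
translate([545, 187, 569]) cube([331, 58, 27]);
translate([545, 187, 894]) cube([331, 58, 27]);
translate([545, 187, 1219]) cube([331, 58, 27]);
translate([545, 187, 1544]) cube([331, 58, 27]);
translate([545, 187, 1869]) cube([331, 58, 27]);


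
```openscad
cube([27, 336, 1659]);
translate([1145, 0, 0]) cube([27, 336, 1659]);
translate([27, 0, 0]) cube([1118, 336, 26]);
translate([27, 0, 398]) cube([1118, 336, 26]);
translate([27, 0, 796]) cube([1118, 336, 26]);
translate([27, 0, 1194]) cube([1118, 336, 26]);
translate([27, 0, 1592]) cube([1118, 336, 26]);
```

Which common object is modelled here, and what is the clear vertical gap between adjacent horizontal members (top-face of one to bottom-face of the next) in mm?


A bookshelf. The clear shelf gap is 372 mm.

Two tall side panels with 5 horizontal boards between them — a bookshelf. The first two shelf undersides are at z = 0 and z = 398; with shelf thickness 26, the clear gap is 398 − 0 − 26 = 372 mm.


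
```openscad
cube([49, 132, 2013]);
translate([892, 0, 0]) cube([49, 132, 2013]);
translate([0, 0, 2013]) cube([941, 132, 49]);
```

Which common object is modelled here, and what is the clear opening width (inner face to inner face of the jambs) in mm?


A door frame. The clear opening width is 843 mm.

Two 2013 mm tall posts with a header on top — a door frame. The left jamb is 49 mm wide at x = 0; the right jamb starts at x = 892. The clear opening is 892 − 49 = 843 mm.


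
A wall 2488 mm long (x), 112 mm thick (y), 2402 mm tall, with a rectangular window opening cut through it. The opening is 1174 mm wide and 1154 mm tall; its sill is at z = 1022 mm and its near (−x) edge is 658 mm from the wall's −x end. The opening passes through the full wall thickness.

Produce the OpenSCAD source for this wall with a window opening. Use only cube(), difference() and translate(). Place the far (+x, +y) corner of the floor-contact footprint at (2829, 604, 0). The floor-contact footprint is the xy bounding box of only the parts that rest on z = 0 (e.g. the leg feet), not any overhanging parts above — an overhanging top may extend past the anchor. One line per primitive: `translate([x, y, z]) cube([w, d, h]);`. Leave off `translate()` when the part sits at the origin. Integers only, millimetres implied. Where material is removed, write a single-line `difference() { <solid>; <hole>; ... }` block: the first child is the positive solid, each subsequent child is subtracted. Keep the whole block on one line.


difference() { translate([341, 492, 0]) cube([2488, 112, 2402]); translate([999, 492, 1022]) cube([1174, 112, 1154]); }


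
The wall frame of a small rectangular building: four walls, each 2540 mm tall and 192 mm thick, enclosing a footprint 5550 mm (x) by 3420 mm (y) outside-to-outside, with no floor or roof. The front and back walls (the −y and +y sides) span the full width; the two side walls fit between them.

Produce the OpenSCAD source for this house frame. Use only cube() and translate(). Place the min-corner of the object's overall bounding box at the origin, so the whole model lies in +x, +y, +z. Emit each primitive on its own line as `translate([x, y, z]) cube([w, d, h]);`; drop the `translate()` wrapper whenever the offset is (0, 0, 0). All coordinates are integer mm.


cube([5550, 192, 2540]);
translate([0, 3228, 0]) cube([5550, 192, 2540]);
translate([0, 192, 0]) cube([192, 3036, 2540]);
translate([5358, 192, 0]) cube([192, 3036, 2540]);


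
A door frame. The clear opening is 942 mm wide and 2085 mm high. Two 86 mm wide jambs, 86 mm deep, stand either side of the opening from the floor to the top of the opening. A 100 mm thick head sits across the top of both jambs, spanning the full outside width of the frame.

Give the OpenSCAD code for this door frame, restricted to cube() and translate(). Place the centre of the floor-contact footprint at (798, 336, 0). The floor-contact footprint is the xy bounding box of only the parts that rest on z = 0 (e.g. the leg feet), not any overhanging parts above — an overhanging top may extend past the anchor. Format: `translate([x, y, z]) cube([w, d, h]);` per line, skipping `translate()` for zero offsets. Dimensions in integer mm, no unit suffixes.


translate([241, 293, 0]) cube([86, 86, 2085]);
translate([1269, 293, 0]) cube([86, 86, 2085]);
translate([241, 293, 2085]) cube([1114, 86, 100]);


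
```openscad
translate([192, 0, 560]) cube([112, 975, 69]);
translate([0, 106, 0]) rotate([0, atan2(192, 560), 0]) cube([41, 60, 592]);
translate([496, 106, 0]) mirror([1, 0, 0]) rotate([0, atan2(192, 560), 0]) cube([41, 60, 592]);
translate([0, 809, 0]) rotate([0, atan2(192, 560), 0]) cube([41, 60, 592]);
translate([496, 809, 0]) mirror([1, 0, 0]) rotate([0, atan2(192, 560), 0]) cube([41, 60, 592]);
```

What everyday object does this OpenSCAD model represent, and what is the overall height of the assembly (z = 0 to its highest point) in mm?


A sawhorse. The overall height is 629 mm.

A beam across two mirrored pairs of raked legs — a sawhorse. The beam's underside is at z = 560 (matching the legs' vertical rise in atan2(192, 560)) and the beam is 69 mm tall, so its top is at 560 + 69 = 629 mm. The raked legs top out at the beam's underside, so that is the highest point.


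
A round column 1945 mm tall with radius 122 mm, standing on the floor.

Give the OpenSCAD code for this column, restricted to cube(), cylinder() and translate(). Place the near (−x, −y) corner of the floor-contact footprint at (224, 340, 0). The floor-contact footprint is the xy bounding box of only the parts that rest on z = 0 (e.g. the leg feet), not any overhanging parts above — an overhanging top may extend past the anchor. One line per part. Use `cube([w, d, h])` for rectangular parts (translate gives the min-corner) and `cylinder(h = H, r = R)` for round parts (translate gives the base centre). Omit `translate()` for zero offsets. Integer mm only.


translate([346, 462, 0]) cylinder(h = 1945, r = 122);


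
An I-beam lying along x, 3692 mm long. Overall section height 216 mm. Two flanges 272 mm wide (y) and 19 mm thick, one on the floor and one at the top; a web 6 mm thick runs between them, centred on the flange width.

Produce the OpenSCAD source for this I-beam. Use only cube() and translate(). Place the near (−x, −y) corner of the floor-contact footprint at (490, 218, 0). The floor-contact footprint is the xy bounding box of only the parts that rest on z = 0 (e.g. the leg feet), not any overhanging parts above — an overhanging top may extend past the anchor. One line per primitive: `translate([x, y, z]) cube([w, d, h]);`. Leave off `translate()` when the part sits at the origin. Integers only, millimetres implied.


translate([490, 218, 0]) cube([3692, 272, 19]);
translate([490, 351, 19]) cube([3692, 6, 178]);
translate([490, 218, 197]) cube([3692, 272, 19]);


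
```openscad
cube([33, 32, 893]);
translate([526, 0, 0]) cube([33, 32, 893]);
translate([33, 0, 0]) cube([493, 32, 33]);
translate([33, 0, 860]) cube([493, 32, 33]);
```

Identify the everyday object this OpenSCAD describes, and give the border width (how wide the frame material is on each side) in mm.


A picture frame. The border width is 33 mm.

Four thin pieces enclosing a rectangular opening — a picture frame. The two full-height stiles are 893 mm tall; the top rail sits at z = 860 and is 33 mm tall, so the border above the opening is 893 − 860 = 33 mm, matching the stile x-width.


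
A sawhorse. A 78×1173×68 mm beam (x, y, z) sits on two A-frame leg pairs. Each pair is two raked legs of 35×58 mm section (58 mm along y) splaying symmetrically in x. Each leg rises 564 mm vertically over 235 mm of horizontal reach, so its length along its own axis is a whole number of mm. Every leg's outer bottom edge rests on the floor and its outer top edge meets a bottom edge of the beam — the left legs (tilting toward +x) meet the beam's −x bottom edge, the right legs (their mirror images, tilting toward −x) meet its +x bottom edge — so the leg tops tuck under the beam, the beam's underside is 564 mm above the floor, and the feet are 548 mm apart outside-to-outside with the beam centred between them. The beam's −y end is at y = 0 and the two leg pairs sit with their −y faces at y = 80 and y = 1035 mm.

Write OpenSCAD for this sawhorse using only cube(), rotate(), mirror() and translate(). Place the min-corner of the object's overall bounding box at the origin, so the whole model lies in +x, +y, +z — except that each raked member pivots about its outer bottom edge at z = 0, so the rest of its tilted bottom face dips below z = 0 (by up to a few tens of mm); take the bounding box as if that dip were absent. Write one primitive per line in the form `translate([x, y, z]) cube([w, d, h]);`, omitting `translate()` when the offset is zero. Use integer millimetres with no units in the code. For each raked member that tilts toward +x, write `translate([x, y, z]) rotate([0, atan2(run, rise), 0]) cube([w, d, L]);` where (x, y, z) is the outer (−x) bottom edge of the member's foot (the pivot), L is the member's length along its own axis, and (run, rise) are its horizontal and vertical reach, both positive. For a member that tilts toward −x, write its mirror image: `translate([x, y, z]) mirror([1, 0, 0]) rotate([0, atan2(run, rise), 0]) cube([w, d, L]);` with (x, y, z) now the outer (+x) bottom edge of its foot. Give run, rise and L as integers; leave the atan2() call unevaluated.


translate([235, 0, 564]) cube([78, 1173, 68]);
translate([0, 80, 0]) rotate([0, atan2(235, 564), 0]) cube([35, 58, 611]);
translate([548, 80, 0]) mirror([1, 0, 0]) rotate([0, atan2(235, 564), 0]) cube([35, 58, 611]);
translate([0, 1035, 0]) rotate([0, atan2(235, 564), 0]) cube([35, 58, 611]);
translate([548, 1035, 0]) mirror([1, 0, 0]) rotate([0, atan2(235, 564), 0]) cube([35, 58, 611]);


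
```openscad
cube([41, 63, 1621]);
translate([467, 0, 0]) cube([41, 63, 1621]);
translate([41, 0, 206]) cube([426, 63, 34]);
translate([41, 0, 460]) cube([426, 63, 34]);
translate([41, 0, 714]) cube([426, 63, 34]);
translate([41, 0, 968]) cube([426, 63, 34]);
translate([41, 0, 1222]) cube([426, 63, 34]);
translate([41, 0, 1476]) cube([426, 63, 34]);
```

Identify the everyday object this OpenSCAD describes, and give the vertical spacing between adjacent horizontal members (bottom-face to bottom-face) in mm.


A ladder. The rung spacing is 254 mm.

Two tall 41×63 posts with 6 short bars between them — a ladder. Adjacent rungs sit at z = 206 and z = 460, so the spacing is 460 − 206 = 254 mm.


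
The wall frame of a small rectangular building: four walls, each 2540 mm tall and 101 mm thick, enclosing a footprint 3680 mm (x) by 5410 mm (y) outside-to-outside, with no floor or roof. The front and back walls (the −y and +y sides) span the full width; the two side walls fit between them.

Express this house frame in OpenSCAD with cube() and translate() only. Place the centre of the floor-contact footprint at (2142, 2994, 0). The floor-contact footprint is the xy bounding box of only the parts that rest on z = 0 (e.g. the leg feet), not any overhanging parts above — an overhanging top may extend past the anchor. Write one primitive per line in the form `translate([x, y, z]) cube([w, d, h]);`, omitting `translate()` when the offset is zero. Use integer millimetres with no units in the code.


translate([302, 289, 0]) cube([3680, 101, 2540]);
translate([302, 5598, 0]) cube([3680, 101, 2540]);
translate([302, 390, 0]) cube([101, 5208, 2540]);
translate([3881, 390, 0]) cube([101, 5208, 2540]);


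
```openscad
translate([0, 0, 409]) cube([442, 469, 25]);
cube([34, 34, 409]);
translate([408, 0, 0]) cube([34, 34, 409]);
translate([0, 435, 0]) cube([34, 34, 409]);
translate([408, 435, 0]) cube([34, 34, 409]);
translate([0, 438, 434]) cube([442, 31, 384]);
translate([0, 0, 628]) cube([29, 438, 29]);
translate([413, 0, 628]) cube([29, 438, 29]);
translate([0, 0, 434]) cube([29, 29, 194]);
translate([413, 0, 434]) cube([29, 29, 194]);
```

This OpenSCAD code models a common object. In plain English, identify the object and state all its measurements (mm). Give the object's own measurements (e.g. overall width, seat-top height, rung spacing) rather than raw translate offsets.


A chair. The seat is a 442×469×25 mm slab with its top at z = 434 mm, on four 34×34 mm corner legs (flush with the seat edges, standing on z = 0). A flat backrest 31 mm thick, 384 mm tall, spans the full seat width and rises from the seat top along its +y edge, rear face flush with the rear of the seat. Two armrests of 29×29 mm section run along each side from the seat's front edge to the front of the backrest, top faces 223 mm above the seat top and outer faces flush with the seat's x-edges; a 29×29 mm post under the front of each armrest stands on the seat at the front corner.


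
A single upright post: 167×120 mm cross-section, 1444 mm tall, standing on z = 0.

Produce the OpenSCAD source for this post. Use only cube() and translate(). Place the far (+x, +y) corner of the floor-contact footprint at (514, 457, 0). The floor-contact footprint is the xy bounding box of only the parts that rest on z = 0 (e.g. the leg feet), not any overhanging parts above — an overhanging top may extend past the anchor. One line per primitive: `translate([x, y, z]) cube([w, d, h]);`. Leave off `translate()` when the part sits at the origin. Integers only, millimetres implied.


translate([347, 337, 0]) cube([167, 120, 1444]);


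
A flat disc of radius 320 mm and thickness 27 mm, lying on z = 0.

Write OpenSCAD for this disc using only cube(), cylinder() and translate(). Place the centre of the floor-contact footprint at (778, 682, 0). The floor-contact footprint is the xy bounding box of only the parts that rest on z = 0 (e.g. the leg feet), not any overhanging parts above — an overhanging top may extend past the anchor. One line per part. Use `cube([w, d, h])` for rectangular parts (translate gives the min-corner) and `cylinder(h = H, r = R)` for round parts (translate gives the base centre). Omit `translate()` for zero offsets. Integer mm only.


translate([778, 682, 0]) cylinder(h = 27, r = 320);


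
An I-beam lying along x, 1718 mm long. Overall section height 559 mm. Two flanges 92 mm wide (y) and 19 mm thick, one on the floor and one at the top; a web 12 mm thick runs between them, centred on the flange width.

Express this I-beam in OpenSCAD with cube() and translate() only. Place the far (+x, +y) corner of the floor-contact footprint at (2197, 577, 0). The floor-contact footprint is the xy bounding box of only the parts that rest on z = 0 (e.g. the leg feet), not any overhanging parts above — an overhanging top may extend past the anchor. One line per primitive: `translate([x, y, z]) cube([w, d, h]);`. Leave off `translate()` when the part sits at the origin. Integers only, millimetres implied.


translate([479, 485, 0]) cube([1718, 92, 19]);
translate([479, 525, 19]) cube([1718, 12, 521]);
translate([479, 485, 540]) cube([1718, 92, 19]);


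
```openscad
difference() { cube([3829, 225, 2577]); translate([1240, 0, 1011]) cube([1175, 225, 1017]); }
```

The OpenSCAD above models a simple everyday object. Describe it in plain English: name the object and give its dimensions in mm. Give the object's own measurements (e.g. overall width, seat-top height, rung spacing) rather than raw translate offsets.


A wall 3829 mm long (x), 225 mm thick (y), 2577 mm tall, with a rectangular window opening cut through it. The opening is 1175 mm wide and 1017 mm tall; its sill is at z = 1011 mm and its near (−x) edge is 1240 mm from the wall's −x end. The opening passes through the full wall thickness.


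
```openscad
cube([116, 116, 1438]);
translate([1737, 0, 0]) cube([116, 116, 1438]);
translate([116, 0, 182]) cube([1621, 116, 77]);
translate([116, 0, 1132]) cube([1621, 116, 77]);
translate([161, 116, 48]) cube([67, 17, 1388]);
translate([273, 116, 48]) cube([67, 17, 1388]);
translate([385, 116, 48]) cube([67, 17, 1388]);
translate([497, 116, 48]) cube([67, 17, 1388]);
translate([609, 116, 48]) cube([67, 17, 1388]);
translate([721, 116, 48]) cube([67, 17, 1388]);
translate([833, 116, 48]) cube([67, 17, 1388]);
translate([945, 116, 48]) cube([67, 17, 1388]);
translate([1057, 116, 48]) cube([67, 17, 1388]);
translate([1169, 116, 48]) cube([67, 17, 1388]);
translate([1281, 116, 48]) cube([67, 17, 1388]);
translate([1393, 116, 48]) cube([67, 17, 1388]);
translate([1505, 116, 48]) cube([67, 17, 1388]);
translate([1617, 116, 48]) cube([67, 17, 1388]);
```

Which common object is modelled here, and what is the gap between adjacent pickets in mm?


A fence section. The picket gap is 45 mm.

Two posts, two rails, 14 pickets — a fence section. Span 1621 mm holds 14 pickets of 67 mm with 15 equal gaps: ⌊(1621 − 14·67) / 15⌋ = 45 mm.


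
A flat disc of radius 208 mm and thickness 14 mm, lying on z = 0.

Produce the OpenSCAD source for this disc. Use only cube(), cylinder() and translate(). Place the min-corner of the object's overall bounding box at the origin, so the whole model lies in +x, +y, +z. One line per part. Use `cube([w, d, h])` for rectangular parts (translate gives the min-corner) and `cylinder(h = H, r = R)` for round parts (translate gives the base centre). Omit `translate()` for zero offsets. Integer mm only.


translate([208, 208, 0]) cylinder(h = 14, r = 208);


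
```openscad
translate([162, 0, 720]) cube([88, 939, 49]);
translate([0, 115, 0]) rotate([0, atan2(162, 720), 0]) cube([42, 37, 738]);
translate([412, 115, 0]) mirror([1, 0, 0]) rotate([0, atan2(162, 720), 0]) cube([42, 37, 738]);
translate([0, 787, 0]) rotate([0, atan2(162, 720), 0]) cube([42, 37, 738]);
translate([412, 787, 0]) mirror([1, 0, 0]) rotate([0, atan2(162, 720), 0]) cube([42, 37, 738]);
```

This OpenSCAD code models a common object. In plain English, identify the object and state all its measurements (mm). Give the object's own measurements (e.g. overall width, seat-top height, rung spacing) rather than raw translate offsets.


A sawhorse. A 88×939×49 mm beam (x, y, z) sits on two A-frame leg pairs. Each pair is two raked legs of 42×37 mm section (37 mm along y) splaying symmetrically in x. Each leg rises 720 mm vertically over 162 mm of horizontal reach and is 738 mm long along its own axis. Every leg's outer bottom edge rests on the floor and its outer top edge meets a bottom edge of the beam — the left legs (tilting toward +x) meet the beam's −x bottom edge, the right legs (their mirror images, tilting toward −x) meet its +x bottom edge — so the leg tops tuck under the beam, the beam's underside is 720 mm above the floor, and the feet are 412 mm apart outside-to-outside with the beam centred between them. The two leg pairs are set in 115 mm from either end of the beam.


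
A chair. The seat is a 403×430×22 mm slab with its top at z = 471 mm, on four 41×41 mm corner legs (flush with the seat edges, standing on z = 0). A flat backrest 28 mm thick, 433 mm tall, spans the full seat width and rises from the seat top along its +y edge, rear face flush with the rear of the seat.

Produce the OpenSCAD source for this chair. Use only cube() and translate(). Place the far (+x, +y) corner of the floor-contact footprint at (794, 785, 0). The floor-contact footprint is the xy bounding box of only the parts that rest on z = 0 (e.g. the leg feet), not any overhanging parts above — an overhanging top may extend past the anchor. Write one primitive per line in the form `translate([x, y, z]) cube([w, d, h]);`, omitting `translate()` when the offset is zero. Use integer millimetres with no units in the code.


translate([391, 355, 449]) cube([403, 430, 22]);
translate([391, 355, 0]) cube([41, 41, 449]);
translate([753, 355, 0]) cube([41, 41, 449]);
translate([391, 744, 0]) cube([41, 41, 449]);
translate([753, 744, 0]) cube([41, 41, 449]);
translate([391, 757, 471]) cube([403, 28, 433]);


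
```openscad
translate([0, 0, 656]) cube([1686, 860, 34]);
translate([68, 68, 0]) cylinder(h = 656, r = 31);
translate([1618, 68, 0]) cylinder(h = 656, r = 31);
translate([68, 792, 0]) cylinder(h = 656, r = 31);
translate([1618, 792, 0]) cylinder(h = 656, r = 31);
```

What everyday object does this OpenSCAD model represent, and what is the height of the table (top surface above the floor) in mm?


A table. The table height is 690 mm.

A 1686×860×34 slab sits at z = 656 on four Ø62 mm round legs — a table. The top surface is at 656 + 34 = 690 mm.


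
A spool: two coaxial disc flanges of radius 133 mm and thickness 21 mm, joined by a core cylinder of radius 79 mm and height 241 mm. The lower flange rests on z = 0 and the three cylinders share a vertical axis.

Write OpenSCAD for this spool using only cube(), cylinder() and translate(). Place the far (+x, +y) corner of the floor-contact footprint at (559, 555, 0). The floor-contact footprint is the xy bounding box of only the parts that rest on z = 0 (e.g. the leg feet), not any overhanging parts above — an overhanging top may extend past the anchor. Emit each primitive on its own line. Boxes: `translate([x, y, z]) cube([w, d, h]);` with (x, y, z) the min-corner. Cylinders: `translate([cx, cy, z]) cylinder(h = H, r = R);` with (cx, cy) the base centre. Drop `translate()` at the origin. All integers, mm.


translate([426, 422, 0]) cylinder(h = 21, r = 133);
translate([426, 422, 21]) cylinder(h = 241, r = 79);
translate([426, 422, 262]) cylinder(h = 21, r = 133);


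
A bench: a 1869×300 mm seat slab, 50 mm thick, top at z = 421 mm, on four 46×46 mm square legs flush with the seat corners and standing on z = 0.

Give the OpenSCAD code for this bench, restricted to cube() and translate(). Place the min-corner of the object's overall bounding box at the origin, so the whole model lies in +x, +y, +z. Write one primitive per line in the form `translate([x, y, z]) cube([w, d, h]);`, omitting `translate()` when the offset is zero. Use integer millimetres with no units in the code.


translate([0, 0, 371]) cube([1869, 300, 50]);
cube([46, 46, 371]);
translate([0, 254, 0]) cube([46, 46, 371]);
translate([1823, 0, 0]) cube([46, 46, 371]);
translate([1823, 254, 0]) cube([46, 46, 371]);


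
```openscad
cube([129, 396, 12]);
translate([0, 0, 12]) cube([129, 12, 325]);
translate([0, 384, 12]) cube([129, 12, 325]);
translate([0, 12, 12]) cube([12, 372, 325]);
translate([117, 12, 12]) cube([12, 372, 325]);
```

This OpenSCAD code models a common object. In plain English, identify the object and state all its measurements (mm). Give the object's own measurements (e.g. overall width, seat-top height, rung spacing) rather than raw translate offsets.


An open-topped rectangular box: outside dimensions 129×396×337 mm, with a uniform wall and base thickness of 12 mm. The base is a full 129×396 slab on the floor; four walls sit on top of the base. The front and back walls (the −y and +y sides) span the full width; the two side walls fit between them.


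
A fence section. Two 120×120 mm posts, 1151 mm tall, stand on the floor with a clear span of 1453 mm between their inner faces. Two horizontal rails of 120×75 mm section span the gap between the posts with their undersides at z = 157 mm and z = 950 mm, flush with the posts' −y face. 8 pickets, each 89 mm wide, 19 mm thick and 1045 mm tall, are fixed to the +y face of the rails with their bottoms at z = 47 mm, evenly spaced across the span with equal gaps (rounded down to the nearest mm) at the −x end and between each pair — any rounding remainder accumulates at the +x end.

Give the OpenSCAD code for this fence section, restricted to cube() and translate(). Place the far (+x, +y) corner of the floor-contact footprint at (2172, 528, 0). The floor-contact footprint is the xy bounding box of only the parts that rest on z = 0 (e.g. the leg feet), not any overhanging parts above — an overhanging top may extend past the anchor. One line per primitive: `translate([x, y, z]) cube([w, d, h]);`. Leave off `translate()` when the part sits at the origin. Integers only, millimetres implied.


translate([479, 408, 0]) cube([120, 120, 1151]);
translate([2052, 408, 0]) cube([120, 120, 1151]);
translate([599, 408, 157]) cube([1453, 120, 75]);
translate([599, 408, 950]) cube([1453, 120, 75]);
translate([681, 528, 47]) cube([89, 19, 1045]);
translate([852, 528, 47]) cube([89, 19, 1045]);
translate([1023, 528, 47]) cube([89, 19, 1045]);
translate([1194, 528, 47]) cube([89, 19, 1045]);
translate([1365, 528, 47]) cube([89, 19, 1045]);
translate([1536, 528, 47]) cube([89, 19, 1045]);
translate([1707, 528, 47]) cube([89, 19, 1045]);
translate([1878, 528, 47]) cube([89, 19, 1045]);


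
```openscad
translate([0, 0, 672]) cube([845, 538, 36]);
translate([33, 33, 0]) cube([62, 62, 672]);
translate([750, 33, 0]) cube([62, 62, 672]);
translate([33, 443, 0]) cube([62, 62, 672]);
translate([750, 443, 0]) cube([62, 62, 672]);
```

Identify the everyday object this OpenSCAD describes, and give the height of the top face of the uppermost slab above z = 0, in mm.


A table. The table height is 708 mm.

A 845×538×36 slab sits at z = 672 on four 62 mm square posts — a table. The top surface is at 672 + 36 = 708 mm.


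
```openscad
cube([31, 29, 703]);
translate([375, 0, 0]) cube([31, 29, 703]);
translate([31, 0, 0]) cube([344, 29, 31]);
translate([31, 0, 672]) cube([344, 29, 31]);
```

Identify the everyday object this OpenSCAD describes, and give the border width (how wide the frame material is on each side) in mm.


A picture frame. The border width is 31 mm.

Four thin pieces enclosing a rectangular opening — a picture frame. The two full-height stiles are 703 mm tall; the top rail sits at z = 672 and is 31 mm tall, so the border above the opening is 703 − 672 = 31 mm, matching the stile x-width.


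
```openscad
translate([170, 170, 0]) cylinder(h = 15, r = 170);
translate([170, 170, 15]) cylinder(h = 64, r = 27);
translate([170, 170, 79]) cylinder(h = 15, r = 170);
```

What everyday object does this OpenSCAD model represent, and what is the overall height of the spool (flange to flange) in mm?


A spool. The overall height is 94 mm.

Three coaxial cylinders, large–small–large — a spool. Two 15 mm flanges and a 64 mm core give 15 + 64 + 15 = 94 mm.


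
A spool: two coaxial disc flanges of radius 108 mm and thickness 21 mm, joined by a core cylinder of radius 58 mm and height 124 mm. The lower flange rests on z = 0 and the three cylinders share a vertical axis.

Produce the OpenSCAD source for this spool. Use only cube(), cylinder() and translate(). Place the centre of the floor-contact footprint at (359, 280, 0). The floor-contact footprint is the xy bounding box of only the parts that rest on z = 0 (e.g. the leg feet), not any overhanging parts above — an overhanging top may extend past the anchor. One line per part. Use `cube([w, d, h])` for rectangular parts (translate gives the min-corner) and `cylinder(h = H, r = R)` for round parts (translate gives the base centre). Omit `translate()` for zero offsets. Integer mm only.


translate([359, 280, 0]) cylinder(h = 21, r = 108);
translate([359, 280, 21]) cylinder(h = 124, r = 58);
translate([359, 280, 145]) cylinder(h = 21, r = 108);
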